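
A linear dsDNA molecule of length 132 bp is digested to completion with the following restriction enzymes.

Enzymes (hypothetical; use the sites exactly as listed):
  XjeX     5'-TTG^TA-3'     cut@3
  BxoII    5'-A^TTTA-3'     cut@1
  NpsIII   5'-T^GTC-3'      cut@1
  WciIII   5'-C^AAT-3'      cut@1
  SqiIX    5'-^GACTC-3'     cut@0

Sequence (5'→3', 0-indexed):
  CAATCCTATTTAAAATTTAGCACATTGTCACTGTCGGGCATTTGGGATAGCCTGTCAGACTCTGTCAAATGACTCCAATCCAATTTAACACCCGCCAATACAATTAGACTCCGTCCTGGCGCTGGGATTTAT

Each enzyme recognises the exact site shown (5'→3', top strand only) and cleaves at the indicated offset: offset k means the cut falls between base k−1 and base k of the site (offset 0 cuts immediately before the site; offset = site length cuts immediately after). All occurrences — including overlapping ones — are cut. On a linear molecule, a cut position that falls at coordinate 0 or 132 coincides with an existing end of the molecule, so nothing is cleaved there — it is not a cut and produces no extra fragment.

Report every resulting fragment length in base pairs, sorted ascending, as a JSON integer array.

Site scan:
  XjeX (TTGTA, off=3): no sites
  BxoII (ATTTA, off=1): starts [7, 14, 82, 126] → cuts [8, 15, 83, 127]
  NpsIII (TGTC, off=1): starts [25, 31, 52, 62] → cuts [26, 32, 53, 63]
  WciIII (CAAT, off=1): starts [0, 75, 80, 95, 100] → cuts [1, 76, 81, 96, 101]
  SqiIX (GACTC, off=0): starts [57, 70, 106] → cuts [57, 70, 106]

Pooled cuts: [1, 8, 15, 26, 32, 53, 57, 63, 70, 76, 81, 83, 96, 101, 106, 127]

Fragments:
  [0,1): 1 bp
  [1,8): 7 bp
  [8,15): 7 bp
  [15,26): 11 bp
  [26,32): 6 bp
  [32,53): 21 bp
  [53,57): 4 bp
  [57,63): 6 bp
  [63,70): 7 bp
  [70,76): 6 bp
  [76,81): 5 bp
  [81,83): 2 bp
  [83,96): 13 bp
  [96,101): 5 bp
  [101,106): 5 bp
  [106,127): 21 bp
  [127,132): 5 bp

[1,2,4,5,5,5,5,6,6,6,7,7,7,11,13,21,21]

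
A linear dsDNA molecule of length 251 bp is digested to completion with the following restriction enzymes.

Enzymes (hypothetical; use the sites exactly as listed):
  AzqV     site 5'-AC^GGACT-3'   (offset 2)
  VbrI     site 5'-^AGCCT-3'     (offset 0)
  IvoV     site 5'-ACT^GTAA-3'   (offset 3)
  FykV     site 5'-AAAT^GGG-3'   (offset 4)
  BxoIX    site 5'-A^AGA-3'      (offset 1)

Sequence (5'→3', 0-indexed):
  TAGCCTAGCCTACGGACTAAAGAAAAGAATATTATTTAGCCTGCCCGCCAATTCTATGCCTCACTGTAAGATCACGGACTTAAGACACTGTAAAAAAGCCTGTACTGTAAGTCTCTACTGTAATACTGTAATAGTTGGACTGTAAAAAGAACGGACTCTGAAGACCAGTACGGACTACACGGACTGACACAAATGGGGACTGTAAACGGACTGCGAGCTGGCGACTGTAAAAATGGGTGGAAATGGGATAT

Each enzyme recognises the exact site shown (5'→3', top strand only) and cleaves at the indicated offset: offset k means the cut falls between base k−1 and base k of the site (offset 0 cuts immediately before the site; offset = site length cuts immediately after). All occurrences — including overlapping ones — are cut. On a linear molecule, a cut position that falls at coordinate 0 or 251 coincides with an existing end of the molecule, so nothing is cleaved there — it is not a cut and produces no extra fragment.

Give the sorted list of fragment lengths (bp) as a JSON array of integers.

Scan for sites:
  AzqV (ACGGACT, off=2): starts [11, 73, 150, 169, 178, 205] → cuts [13, 75, 152, 171, 180, 207]
  VbrI (AGCCT, off=0): starts [1, 6, 37, 96] → cuts [1, 6, 37, 96]
  IvoV (ACTGTAA, off=3): starts [62, 86, 103, 116, 124, 138, 198, 223] → cuts [65, 89, 106, 119, 127, 141, 201, 226]
  FykV (AAATGGG, off=4): starts [190, 230, 240] → cuts [194, 234, 244]
  BxoIX (AAGA, off=1): starts [19, 24, 67, 81, 146, 160] → cuts [20, 25, 68, 82, 147, 161]

All cut coordinates (distinct, sorted): [1, 6, 13, 20, 25, 37, 65, 68, 75, 82, 89, 96, 106, 119, 127, 141, 147, 152, 161, 171, 180, 194, 201, 207, 226, 234, 244]

Fragment lengths:
  [0,1): 1 bp
  [1,6): 5 bp
  [6,13): 7 bp
  [13,20): 7 bp
  [20,25): 5 bp
  [25,37): 12 bp
  [37,65): 28 bp
  [65,68): 3 bp
  [68,75): 7 bp
  [75,82): 7 bp
  [82,89): 7 bp
  [89,96): 7 bp
  [96,106): 10 bp
  [106,119): 13 bp
  [119,127): 8 bp
  [127,141): 14 bp
  [141,147): 6 bp
  [147,152): 5 bp
  [152,161): 9 bp
  [161,171): 10 bp
  [171,180): 9 bp
  [180,194): 14 bp
  [194,201): 7 bp
  [201,207): 6 bp
  [207,226): 19 bp
  [226,234): 8 bp
  [234,244): 10 bp
  [244,251): 7 bp

[1,3,5,5,5,6,6,7,7,7,7,7,7,7,7,8,8,9,9,10,10,10,12,13,14,14,19,28]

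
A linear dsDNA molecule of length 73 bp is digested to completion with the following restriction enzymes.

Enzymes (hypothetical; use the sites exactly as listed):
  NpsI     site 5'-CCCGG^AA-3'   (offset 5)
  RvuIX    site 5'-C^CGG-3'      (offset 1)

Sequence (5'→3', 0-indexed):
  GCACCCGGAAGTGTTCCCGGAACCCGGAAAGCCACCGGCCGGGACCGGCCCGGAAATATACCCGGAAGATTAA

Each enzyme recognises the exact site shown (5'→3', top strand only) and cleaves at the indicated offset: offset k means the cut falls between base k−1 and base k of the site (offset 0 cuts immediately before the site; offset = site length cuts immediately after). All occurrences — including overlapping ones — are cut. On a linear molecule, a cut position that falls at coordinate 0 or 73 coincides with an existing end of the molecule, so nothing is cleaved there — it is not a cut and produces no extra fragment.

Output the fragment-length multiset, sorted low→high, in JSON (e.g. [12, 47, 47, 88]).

[3,3,3,3,3,4,4,5,5,6,8,8,9,9]

Per-enzyme occurrences:
  NpsI CCCGGAA/5: at [3, 15, 22, 48, 60] ⇒ [8, 20, 27, 53, 65]
  RvuIX CCGG/1: at [4, 16, 23, 34, 38, 44, 49, 61] ⇒ [5, 17, 24, 35, 39, 45, 50, 62]

All cut coordinates (distinct, sorted): [5, 8, 17, 20, 24, 27, 35, 39, 45, 50, 53, 62, 65]

Fragments:
  [0,5): 5 bp
  [5,8): 3 bp
  [8,17): 9 bp
  [17,20): 3 bp
  [20,24): 4 bp
  [24,27): 3 bp
  [27,35): 8 bp
  [35,39): 4 bp
  [39,45): 6 bp
  [45,50): 5 bp
  [50,53): 3 bp
  [53,62): 9 bp
  [62,65): 3 bp
  [65,73): 8 bp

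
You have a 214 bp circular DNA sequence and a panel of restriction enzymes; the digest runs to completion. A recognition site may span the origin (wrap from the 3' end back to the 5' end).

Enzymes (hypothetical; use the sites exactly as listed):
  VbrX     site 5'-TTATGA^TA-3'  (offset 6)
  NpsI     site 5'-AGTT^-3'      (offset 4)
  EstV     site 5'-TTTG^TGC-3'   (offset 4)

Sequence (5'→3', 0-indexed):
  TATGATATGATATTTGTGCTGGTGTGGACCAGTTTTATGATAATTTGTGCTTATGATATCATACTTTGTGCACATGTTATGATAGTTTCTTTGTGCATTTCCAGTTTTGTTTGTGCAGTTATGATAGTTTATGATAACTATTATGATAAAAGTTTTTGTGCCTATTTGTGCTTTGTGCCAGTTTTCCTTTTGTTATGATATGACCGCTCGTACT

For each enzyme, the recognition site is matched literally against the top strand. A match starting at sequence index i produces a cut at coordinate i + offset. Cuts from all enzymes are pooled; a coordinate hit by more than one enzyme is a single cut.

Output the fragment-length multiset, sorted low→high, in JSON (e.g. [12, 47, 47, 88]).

Scan for sites:
  VbrX TTATGATA/6: at [34, 50, 76, 118, 128, 140, 192, 213] ⇒ [5, 40, 56, 82, 124, 134, 146, 198]
  NpsI AGTT/4: at [30, 83, 102, 116, 125, 150, 179] ⇒ [34, 87, 106, 120, 129, 154, 183]
  EstV TTTGTGC/4: at [12, 43, 64, 89, 109, 154, 164, 171] ⇒ [16, 47, 68, 93, 113, 158, 168, 175]

All cut coordinates (distinct, sorted): [5, 16, 34, 40, 47, 56, 68, 82, 87, 93, 106, 113, 120, 124, 129, 134, 146, 154, 158, 168, 175, 183, 198]

Fragments:
  5→16: 11 bp
  16→34: 18 bp
  34→40: 6 bp
  40→47: 7 bp
  47→56: 9 bp
  56→68: 12 bp
  68→82: 14 bp
  82→87: 5 bp
  87→93: 6 bp
  93→106: 13 bp
  106→113: 7 bp
  113→120: 7 bp
  120→124: 4 bp
  124→129: 5 bp
  129→134: 5 bp
  134→146: 12 bp
  146→154: 8 bp
  154→158: 4 bp
  158→168: 10 bp
  168→175: 7 bp
  175→183: 8 bp
  183→198: 15 bp
  198→5 (wrap): 214-198+5 = 21 bp

[4,4,5,5,5,6,6,7,7,7,7,8,8,9,10,11,12,12,13,14,15,18,21]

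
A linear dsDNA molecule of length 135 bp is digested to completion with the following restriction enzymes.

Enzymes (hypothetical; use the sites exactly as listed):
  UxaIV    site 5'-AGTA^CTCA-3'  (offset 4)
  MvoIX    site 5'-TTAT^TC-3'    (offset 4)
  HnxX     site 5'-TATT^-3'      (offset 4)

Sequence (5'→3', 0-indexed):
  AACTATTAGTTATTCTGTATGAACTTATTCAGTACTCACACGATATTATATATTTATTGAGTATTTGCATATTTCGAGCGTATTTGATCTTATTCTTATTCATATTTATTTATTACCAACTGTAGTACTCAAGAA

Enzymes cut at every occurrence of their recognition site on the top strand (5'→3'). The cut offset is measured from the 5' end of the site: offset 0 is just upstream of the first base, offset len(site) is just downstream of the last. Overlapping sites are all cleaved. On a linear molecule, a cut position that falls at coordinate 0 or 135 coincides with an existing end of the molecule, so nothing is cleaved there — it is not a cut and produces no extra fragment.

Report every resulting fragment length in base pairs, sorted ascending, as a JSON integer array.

Site scan:
  UxaIV (AGTACTCA, off=4): starts [30, 123] → cuts [34, 127]
  MvoIX (TTATTC, off=4): starts [9, 24, 89, 95] → cuts [13, 28, 93, 99]
  HnxX (TATT, off=4): starts [3, 10, 25, 43, 50, 54, 61, 69, 80, 90, 96, 102, 106, 110] → cuts [7, 14, 29, 47, 54, 58, 65, 73, 84, 94, 100, 106, 110, 114]

All cut coordinates (distinct, sorted): [7, 13, 14, 28, 29, 34, 47, 54, 58, 65, 73, 84, 93, 94, 99, 100, 106, 110, 114, 127]

Fragments:
  [0,7): 7 bp
  [7,13): 6 bp
  [13,14): 1 bp
  [14,28): 14 bp
  [28,29): 1 bp
  [29,34): 5 bp
  [34,47): 13 bp
  [47,54): 7 bp
  [54,58): 4 bp
  [58,65): 7 bp
  [65,73): 8 bp
  [73,84): 11 bp
  [84,93): 9 bp
  [93,94): 1 bp
  [94,99): 5 bp
  [99,100): 1 bp
  [100,106): 6 bp
  [106,110): 4 bp
  [110,114): 4 bp
  [114,127): 13 bp
  [127,135): 8 bp

[1,1,1,1,4,4,4,5,5,6,6,7,7,7,8,8,9,11,13,13,14]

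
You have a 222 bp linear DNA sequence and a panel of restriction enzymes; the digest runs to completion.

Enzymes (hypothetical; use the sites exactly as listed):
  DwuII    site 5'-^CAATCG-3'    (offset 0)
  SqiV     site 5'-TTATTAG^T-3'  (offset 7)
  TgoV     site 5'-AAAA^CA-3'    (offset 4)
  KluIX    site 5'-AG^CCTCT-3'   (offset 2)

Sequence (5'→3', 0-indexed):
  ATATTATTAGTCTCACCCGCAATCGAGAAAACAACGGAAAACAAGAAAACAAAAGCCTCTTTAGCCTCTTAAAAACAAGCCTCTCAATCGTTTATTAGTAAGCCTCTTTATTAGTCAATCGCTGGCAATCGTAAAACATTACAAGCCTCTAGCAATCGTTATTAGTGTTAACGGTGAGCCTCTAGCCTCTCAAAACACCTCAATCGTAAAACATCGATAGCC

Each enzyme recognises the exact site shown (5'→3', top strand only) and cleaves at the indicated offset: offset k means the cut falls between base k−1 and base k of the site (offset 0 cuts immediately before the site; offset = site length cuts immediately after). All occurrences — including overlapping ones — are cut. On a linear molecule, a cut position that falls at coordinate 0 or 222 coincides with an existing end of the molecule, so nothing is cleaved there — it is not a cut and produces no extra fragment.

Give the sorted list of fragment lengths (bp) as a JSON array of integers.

[1,4,4,5,5,6,7,7,8,9,9,9,10,10,10,10,11,11,11,11,12,12,13,13,14]

Scan for sites:
  DwuII (CAATCG, off=0): starts [19, 84, 115, 125, 152, 200] → cuts [19, 84, 115, 125, 152, 200]
  SqiV (TTATTAGT, off=7): starts [3, 91, 107, 158] → cuts [10, 98, 114, 165]
  TgoV (AAAACA, off=4): starts [27, 37, 45, 71, 132, 191, 207] → cuts [31, 41, 49, 75, 136, 195, 211]
  KluIX (AGCCTCT, off=2): starts [53, 62, 77, 100, 143, 176, 183] → cuts [55, 64, 79, 102, 145, 178, 185]

Pooled cuts: [10, 19, 31, 41, 49, 55, 64, 75, 79, 84, 98, 102, 114, 115, 125, 136, 145, 152, 165, 178, 185, 195, 200, 211]

Fragment lengths:
  [0,10): 10 bp
  [10,19): 9 bp
  [19,31): 12 bp
  [31,41): 10 bp
  [41,49): 8 bp
  [49,55): 6 bp
  [55,64): 9 bp
  [64,75): 11 bp
  [75,79): 4 bp
  [79,84): 5 bp
  [84,98): 14 bp
  [98,102): 4 bp
  [102,114): 12 bp
  [114,115): 1 bp
  [115,125): 10 bp
  [125,136): 11 bp
  [136,145): 9 bp
  [145,152): 7 bp
  [152,165): 13 bp
  [165,178): 13 bp
  [178,185): 7 bp
  [185,195): 10 bp
  [195,200): 5 bp
  [200,211): 11 bp
  [211,222): 11 bp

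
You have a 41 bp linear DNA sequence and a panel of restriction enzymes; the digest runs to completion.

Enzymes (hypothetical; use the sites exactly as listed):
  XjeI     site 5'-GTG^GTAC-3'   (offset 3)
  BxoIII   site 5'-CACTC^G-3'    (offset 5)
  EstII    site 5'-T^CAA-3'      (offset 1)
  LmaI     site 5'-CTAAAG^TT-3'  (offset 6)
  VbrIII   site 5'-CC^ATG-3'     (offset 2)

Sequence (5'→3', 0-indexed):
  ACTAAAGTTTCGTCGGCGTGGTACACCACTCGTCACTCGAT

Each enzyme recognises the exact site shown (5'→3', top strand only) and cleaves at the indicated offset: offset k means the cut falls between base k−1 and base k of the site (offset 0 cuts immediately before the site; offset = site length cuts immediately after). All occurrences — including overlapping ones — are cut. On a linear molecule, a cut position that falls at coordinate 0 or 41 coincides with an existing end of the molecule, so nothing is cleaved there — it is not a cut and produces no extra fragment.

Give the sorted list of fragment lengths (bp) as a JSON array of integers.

[3,7,7,11,13]

Per-enzyme occurrences:
  XjeI GTGGTAC/3: at [17] ⇒ [20]
  BxoIII CACTCG/5: at [26, 33] ⇒ [31, 38]
  EstII (TCAA, off=1): no sites
  LmaI CTAAAGTT/6: at [1] ⇒ [7]
  VbrIII (CCATG, off=2): no sites

Pooled cuts: [7, 20, 31, 38]

Fragment lengths:
  [0,7): 7 bp
  [7,20): 13 bp
  [20,31): 11 bp
  [31,38): 7 bp
  [38,41): 3 bp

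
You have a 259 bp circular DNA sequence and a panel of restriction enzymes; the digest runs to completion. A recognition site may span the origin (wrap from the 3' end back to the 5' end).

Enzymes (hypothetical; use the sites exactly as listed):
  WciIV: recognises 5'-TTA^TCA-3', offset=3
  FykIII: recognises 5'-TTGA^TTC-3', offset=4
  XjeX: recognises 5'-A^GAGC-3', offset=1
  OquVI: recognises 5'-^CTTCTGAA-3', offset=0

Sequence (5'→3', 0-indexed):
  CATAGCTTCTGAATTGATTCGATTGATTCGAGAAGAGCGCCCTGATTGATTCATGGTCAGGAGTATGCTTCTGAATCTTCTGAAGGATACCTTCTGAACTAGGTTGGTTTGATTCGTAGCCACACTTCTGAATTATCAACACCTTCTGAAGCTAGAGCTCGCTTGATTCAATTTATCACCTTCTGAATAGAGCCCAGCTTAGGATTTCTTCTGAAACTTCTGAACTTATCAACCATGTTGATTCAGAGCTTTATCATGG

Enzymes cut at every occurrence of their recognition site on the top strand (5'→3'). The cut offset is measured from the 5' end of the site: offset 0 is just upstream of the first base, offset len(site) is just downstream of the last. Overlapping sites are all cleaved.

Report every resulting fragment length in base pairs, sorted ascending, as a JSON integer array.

[4,4,7,8,8,9,9,9,9,10,11,11,12,12,12,12,12,13,14,15,18,18,22]

Scan for sites:
  WciIV TTATCA/3: at [132, 172, 225, 250] ⇒ [135, 175, 228, 253]
  FykIII TTGATTC/4: at [13, 22, 45, 108, 162, 237] ⇒ [17, 26, 49, 112, 166, 241]
  XjeX AGAGC/1: at [33, 153, 188, 244] ⇒ [34, 154, 189, 245]
  OquVI CTTCTGAA/0: at [5, 67, 76, 90, 124, 142, 179, 207, 216] ⇒ [5, 67, 76, 90, 124, 142, 179, 207, 216]

All cut coordinates (distinct, sorted): [5, 17, 26, 34, 49, 67, 76, 90, 112, 124, 135, 142, 154, 166, 175, 179, 189, 207, 216, 228, 241, 245, 253]

Fragment lengths:
  5→17: 12 bp
  17→26: 9 bp
  26→34: 8 bp
  34→49: 15 bp
  49→67: 18 bp
  67→76: 9 bp
  76→90: 14 bp
  90→112: 22 bp
  112→124: 12 bp
  124→135: 11 bp
  135→142: 7 bp
  142→154: 12 bp
  154→166: 12 bp
  166→175: 9 bp
  175→179: 4 bp
  179→189: 10 bp
  189→207: 18 bp
  207→216: 9 bp
  216→228: 12 bp
  228→241: 13 bp
  241→245: 4 bp
  245→253: 8 bp
  253→5 (wrap): 259-253+5 = 11 bp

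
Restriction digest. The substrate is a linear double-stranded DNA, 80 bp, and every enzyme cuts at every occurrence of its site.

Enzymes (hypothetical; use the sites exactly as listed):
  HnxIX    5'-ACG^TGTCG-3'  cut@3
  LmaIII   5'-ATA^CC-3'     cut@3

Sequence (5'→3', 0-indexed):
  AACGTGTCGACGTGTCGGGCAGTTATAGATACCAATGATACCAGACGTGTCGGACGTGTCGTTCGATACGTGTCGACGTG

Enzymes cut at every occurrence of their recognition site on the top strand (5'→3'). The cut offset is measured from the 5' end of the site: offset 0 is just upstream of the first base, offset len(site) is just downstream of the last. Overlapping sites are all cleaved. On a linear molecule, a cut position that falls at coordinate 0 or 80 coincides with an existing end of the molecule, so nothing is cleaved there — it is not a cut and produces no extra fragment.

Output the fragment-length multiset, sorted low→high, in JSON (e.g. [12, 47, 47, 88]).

[4,7,8,9,9,10,14,19]

Scan for sites:
  HnxIX (ACGTGTCG, off=3): starts [1, 9, 44, 53, 67] → cuts [4, 12, 47, 56, 70]
  LmaIII (ATACC, off=3): starts [28, 37] → cuts [31, 40]

All cut coordinates (distinct, sorted): [4, 12, 31, 40, 47, 56, 70]

Fragments:
  [0,4): 4 bp
  [4,12): 8 bp
  [12,31): 19 bp
  [31,40): 9 bp
  [40,47): 7 bp
  [47,56): 9 bp
  [56,70): 14 bp
  [70,80): 10 bp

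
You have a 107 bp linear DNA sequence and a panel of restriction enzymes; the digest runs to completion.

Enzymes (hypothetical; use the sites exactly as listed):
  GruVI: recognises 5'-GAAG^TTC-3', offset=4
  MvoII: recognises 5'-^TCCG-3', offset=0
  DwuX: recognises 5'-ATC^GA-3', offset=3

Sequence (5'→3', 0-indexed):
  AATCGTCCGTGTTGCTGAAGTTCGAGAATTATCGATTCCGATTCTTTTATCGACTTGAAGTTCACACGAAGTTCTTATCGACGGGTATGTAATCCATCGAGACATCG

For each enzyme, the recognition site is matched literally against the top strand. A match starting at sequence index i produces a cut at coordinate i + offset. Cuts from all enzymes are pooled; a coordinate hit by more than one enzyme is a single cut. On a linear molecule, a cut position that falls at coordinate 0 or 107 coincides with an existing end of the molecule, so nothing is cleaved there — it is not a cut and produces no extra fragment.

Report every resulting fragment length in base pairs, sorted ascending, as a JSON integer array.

[3,5,8,9,9,11,13,15,15,19]

Per-enzyme occurrences:
  GruVI GAAGTTC/4: at [16, 56, 67] ⇒ [20, 60, 71]
  MvoII TCCG/0: at [5, 36] ⇒ [5, 36]
  DwuX ATCGA/3: at [30, 48, 76, 95] ⇒ [33, 51, 79, 98]

All cut coordinates (distinct, sorted): [5, 20, 33, 36, 51, 60, 71, 79, 98]

Fragment lengths:
  [0,5): 5 bp
  [5,20): 15 bp
  [20,33): 13 bp
  [33,36): 3 bp
  [36,51): 15 bp
  [51,60): 9 bp
  [60,71): 11 bp
  [71,79): 8 bp
  [79,98): 19 bp
  [98,107): 9 bp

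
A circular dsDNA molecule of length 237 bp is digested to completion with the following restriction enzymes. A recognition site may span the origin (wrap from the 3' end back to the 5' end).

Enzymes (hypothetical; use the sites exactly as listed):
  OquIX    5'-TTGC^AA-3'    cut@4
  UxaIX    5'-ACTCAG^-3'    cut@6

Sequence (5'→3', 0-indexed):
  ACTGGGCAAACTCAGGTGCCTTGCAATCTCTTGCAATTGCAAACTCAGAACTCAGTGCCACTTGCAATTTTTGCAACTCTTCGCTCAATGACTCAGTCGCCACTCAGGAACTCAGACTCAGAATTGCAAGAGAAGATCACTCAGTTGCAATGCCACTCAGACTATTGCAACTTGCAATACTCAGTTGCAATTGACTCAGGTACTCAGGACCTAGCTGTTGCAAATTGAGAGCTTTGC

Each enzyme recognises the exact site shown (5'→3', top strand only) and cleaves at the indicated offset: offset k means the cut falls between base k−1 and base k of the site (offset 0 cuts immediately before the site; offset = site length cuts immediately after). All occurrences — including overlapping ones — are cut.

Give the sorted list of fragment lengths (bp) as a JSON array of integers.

[4,4,6,6,6,7,7,8,8,8,8,9,9,9,10,10,11,11,12,14,17,22,31]

Scan for sites:
  OquIX (TTGCAA, off=4): starts [20, 30, 36, 61, 70, 123, 144, 164, 171, 184, 217] → cuts [24, 34, 40, 65, 74, 127, 148, 168, 175, 188, 221]
  UxaIX (ACTCAG, off=6): starts [9, 42, 49, 90, 101, 109, 115, 138, 154, 178, 193, 201] → cuts [15, 48, 55, 96, 107, 115, 121, 144, 160, 184, 199, 207]

All cut coordinates (distinct, sorted): [15, 24, 34, 40, 48, 55, 65, 74, 96, 107, 115, 121, 127, 144, 148, 160, 168, 175, 184, 188, 199, 207, 221]

Fragments:
  15→24: 9 bp
  24→34: 10 bp
  34→40: 6 bp
  40→48: 8 bp
  48→55: 7 bp
  55→65: 10 bp
  65→74: 9 bp
  74→96: 22 bp
  96→107: 11 bp
  107→115: 8 bp
  115→121: 6 bp
  121→127: 6 bp
  127→144: 17 bp
  144→148: 4 bp
  148→160: 12 bp
  160→168: 8 bp
  168→175: 7 bp
  175→184: 9 bp
  184→188: 4 bp
  188→199: 11 bp
  199→207: 8 bp
  207→221: 14 bp
  221→15 (wrap): 237-221+15 = 31 bp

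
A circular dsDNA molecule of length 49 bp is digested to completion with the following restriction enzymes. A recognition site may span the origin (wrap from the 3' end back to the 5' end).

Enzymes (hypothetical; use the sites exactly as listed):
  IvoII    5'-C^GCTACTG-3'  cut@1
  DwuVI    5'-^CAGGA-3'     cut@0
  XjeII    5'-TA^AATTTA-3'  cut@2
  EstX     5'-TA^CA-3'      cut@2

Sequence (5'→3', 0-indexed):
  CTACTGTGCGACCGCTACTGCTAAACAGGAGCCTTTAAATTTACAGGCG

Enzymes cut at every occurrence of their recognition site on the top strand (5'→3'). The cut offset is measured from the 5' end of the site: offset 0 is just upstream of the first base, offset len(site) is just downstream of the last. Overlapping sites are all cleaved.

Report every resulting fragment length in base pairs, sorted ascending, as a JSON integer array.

[5,6,12,12,14]

Per-enzyme occurrences:
  IvoII (CGCTACTG, off=1): starts [12, 47] → cuts [13, 48]
  DwuVI (CAGGA, off=0): starts [25] → cuts [25]
  XjeII (TAAATTTA, off=2): starts [35] → cuts [37]
  EstX (TACA, off=2): starts [41] → cuts [43]

All cut coordinates (distinct, sorted): [13, 25, 37, 43, 48]

Fragments:
  13→25: 12 bp
  25→37: 12 bp
  37→43: 6 bp
  43→48: 5 bp
  48→13 (wrap): 49-48+13 = 14 bp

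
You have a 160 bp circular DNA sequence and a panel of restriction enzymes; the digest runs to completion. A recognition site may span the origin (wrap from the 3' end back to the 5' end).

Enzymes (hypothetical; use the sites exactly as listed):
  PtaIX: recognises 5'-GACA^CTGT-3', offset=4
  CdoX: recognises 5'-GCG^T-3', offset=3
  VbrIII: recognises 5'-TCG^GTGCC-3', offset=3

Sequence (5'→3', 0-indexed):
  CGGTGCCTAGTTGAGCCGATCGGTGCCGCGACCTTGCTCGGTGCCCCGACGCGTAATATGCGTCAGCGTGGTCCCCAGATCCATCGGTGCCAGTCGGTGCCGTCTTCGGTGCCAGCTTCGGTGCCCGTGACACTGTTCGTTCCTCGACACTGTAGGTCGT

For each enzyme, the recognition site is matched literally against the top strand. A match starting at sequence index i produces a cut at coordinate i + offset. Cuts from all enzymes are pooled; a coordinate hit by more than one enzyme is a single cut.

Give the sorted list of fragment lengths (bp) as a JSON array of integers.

[6,9,10,12,12,12,13,13,17,18,18,20]

Site scan:
  PtaIX (GACACTGT, off=4): starts [128, 145] → cuts [132, 149]
  CdoX (GCGT, off=3): starts [50, 59, 65] → cuts [53, 62, 68]
  VbrIII (TCGGTGCC, off=3): starts [19, 37, 83, 93, 105, 117, 159] → cuts [2, 22, 40, 86, 96, 108, 120]

All cut coordinates (distinct, sorted): [2, 22, 40, 53, 62, 68, 86, 96, 108, 120, 132, 149]

Fragments:
  2→22: 20 bp
  22→40: 18 bp
  40→53: 13 bp
  53→62: 9 bp
  62→68: 6 bp
  68→86: 18 bp
  86→96: 10 bp
  96→108: 12 bp
  108→120: 12 bp
  120→132: 12 bp
  132→149: 17 bp
  149→2 (wrap): 160-149+2 = 13 bp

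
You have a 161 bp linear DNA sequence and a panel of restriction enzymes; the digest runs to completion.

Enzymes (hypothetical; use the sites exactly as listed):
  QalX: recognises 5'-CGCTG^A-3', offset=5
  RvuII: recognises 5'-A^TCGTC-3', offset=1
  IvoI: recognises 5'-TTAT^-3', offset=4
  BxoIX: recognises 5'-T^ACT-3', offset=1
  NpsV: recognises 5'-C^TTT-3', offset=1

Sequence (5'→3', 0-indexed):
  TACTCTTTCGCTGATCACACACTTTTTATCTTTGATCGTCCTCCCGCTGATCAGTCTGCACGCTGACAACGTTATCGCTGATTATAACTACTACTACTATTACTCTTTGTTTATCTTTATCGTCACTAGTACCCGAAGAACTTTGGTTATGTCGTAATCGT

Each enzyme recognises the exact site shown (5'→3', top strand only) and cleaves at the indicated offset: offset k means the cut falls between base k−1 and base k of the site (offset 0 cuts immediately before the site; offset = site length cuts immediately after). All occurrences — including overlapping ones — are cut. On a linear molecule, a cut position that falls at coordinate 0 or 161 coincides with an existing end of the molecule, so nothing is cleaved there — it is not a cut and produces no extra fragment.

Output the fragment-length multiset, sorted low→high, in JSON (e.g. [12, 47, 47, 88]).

[1,1,1,1,3,3,4,4,4,4,5,5,5,6,7,8,9,9,9,10,11,14,16,21]

Per-enzyme occurrences:
  QalX (CGCTGA, off=5): starts [8, 44, 60, 75] → cuts [13, 49, 65, 80]
  RvuII (ATCGTC, off=1): starts [34, 118] → cuts [35, 119]
  IvoI (TTAT, off=4): starts [25, 71, 81, 110, 116, 146] → cuts [29, 75, 85, 114, 120, 150]
  BxoIX (TACT, off=1): starts [0, 88, 91, 94, 100] → cuts [1, 89, 92, 95, 101]
  NpsV (CTTT, off=1): starts [4, 21, 29, 104, 114, 140] → cuts [5, 22, 30, 105, 115, 141]

All cut coordinates (distinct, sorted): [1, 5, 13, 22, 29, 30, 35, 49, 65, 75, 80, 85, 89, 92, 95, 101, 105, 114, 115, 119, 120, 141, 150]

Fragments:
  [0,1): 1 bp
  [1,5): 4 bp
  [5,13): 8 bp
  [13,22): 9 bp
  [22,29): 7 bp
  [29,30): 1 bp
  [30,35): 5 bp
  [35,49): 14 bp
  [49,65): 16 bp
  [65,75): 10 bp
  [75,80): 5 bp
  [80,85): 5 bp
  [85,89): 4 bp
  [89,92): 3 bp
  [92,95): 3 bp
  [95,101): 6 bp
  [101,105): 4 bp
  [105,114): 9 bp
  [114,115): 1 bp
  [115,119): 4 bp
  [119,120): 1 bp
  [120,141): 21 bp
  [141,150): 9 bp
  [150,161): 11 bp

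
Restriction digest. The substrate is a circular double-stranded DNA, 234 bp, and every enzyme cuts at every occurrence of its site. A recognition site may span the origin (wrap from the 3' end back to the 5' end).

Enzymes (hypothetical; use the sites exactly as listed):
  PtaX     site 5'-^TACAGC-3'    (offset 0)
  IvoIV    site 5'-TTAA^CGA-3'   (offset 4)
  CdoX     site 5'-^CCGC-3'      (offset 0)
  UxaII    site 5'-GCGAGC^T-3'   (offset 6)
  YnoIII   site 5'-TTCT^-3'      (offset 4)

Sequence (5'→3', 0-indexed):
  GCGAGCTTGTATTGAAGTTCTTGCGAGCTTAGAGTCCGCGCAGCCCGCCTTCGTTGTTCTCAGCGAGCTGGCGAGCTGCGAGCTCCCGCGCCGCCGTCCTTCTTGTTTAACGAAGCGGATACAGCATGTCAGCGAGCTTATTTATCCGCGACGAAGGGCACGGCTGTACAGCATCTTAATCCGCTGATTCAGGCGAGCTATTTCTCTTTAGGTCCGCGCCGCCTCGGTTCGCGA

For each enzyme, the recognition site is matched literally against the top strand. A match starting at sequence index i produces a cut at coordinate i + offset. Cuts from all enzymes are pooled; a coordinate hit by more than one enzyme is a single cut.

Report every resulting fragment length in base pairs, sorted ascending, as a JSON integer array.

[2,5,5,7,7,7,7,7,8,8,8,8,9,9,13,14,15,16,18,18,21,22]

Scan for sites:
  PtaX (TACAGC, off=0): starts [119, 166] → cuts [119, 166]
  IvoIV (TTAACGA, off=4): starts [106] → cuts [110]
  CdoX (CCGC, off=0): starts [35, 44, 85, 90, 145, 180, 213, 218] → cuts [35, 44, 85, 90, 145, 180, 213, 218]
  UxaII (GCGAGCT, off=6): starts [0, 22, 62, 70, 77, 131, 192] → cuts [6, 28, 68, 76, 83, 137, 198]
  YnoIII (TTCT, off=4): starts [17, 56, 99, 201] → cuts [21, 60, 103, 205]

Pooled cuts: [6, 21, 28, 35, 44, 60, 68, 76, 83, 85, 90, 103, 110, 119, 137, 145, 166, 180, 198, 205, 213, 218]

Fragments:
  6→21: 15 bp
  21→28: 7 bp
  28→35: 7 bp
  35→44: 9 bp
  44→60: 16 bp
  60→68: 8 bp
  68→76: 8 bp
  76→83: 7 bp
  83→85: 2 bp
  85→90: 5 bp
  90→103: 13 bp
  103→110: 7 bp
  110→119: 9 bp
  119→137: 18 bp
  137→145: 8 bp
  145→166: 21 bp
  166→180: 14 bp
  180→198: 18 bp
  198→205: 7 bp
  205→213: 8 bp
  213→218: 5 bp
  218→6 (wrap): 234-218+6 = 22 bp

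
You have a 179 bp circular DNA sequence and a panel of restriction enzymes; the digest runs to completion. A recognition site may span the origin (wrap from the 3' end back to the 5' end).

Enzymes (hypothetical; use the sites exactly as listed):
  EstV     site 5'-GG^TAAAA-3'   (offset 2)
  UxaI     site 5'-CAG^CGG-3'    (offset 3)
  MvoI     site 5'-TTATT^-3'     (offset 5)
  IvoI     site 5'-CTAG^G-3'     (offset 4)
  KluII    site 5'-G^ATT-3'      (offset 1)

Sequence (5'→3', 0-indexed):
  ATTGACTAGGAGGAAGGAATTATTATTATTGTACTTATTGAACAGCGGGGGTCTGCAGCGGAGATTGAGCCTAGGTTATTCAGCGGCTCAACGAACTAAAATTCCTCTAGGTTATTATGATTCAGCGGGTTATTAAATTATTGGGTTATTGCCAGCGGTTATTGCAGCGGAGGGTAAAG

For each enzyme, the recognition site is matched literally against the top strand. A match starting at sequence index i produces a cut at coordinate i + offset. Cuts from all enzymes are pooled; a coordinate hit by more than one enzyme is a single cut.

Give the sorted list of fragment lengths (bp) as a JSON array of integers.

Per-enzyme occurrences:
  EstV (GGTAAAA, off=2): no sites
  UxaI CAGCGG/3: at [42, 55, 80, 122, 152, 164] ⇒ [45, 58, 83, 125, 155, 167]
  MvoI TTATT/5: at [19, 22, 25, 34, 75, 111, 129, 137, 145, 158] ⇒ [24, 27, 30, 39, 80, 116, 134, 142, 150, 163]
  IvoI CTAGG/4: at [5, 70, 106] ⇒ [9, 74, 110]
  KluII GATT/1: at [62, 118, 178] ⇒ [0, 63, 119]

All cut coordinates (distinct, sorted): [0, 9, 24, 27, 30, 39, 45, 58, 63, 74, 80, 83, 110, 116, 119, 125, 134, 142, 150, 155, 163, 167]

Fragment lengths:
  0→9: 9 bp
  9→24: 15 bp
  24→27: 3 bp
  27→30: 3 bp
  30→39: 9 bp
  39→45: 6 bp
  45→58: 13 bp
  58→63: 5 bp
  63→74: 11 bp
  74→80: 6 bp
  80→83: 3 bp
  83→110: 27 bp
  110→116: 6 bp
  116→119: 3 bp
  119→125: 6 bp
  125→134: 9 bp
  134→142: 8 bp
  142→150: 8 bp
  150→155: 5 bp
  155→163: 8 bp
  163→167: 4 bp
  167→0 (wrap): 179-167+0 = 12 bp

[3,3,3,3,4,5,5,6,6,6,6,8,8,8,9,9,9,11,12,13,15,27]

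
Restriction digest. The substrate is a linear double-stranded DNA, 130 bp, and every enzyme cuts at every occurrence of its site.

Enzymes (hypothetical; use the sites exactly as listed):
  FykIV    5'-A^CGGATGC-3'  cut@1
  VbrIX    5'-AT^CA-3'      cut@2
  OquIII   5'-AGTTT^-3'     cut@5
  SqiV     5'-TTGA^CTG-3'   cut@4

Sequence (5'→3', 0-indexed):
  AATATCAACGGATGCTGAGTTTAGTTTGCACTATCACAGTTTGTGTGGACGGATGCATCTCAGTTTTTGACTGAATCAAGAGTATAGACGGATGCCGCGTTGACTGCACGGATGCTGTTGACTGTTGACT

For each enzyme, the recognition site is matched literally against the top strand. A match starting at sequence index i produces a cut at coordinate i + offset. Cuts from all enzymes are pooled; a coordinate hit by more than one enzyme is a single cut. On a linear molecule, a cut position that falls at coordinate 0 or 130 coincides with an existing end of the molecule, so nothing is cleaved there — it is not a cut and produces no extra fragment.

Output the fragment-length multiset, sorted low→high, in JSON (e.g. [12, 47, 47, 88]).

[3,4,5,5,5,6,7,7,8,9,12,13,14,15,17]

Scan for sites:
  FykIV (ACGGATGC, off=1): starts [7, 48, 87, 107] → cuts [8, 49, 88, 108]
  VbrIX (ATCA, off=2): starts [3, 32, 74] → cuts [5, 34, 76]
  OquIII (AGTTT, off=5): starts [17, 22, 37, 61] → cuts [22, 27, 42, 66]
  SqiV (TTGACTG, off=4): starts [66, 99, 117] → cuts [70, 103, 121]

All cut coordinates (distinct, sorted): [5, 8, 22, 27, 34, 42, 49, 66, 70, 76, 88, 103, 108, 121]

Fragment lengths:
  [0,5): 5 bp
  [5,8): 3 bp
  [8,22): 14 bp
  [22,27): 5 bp
  [27,34): 7 bp
  [34,42): 8 bp
  [42,49): 7 bp
  [49,66): 17 bp
  [66,70): 4 bp
  [70,76): 6 bp
  [76,88): 12 bp
  [88,103): 15 bp
  [103,108): 5 bp
  [108,121): 13 bp
  [121,130): 9 bp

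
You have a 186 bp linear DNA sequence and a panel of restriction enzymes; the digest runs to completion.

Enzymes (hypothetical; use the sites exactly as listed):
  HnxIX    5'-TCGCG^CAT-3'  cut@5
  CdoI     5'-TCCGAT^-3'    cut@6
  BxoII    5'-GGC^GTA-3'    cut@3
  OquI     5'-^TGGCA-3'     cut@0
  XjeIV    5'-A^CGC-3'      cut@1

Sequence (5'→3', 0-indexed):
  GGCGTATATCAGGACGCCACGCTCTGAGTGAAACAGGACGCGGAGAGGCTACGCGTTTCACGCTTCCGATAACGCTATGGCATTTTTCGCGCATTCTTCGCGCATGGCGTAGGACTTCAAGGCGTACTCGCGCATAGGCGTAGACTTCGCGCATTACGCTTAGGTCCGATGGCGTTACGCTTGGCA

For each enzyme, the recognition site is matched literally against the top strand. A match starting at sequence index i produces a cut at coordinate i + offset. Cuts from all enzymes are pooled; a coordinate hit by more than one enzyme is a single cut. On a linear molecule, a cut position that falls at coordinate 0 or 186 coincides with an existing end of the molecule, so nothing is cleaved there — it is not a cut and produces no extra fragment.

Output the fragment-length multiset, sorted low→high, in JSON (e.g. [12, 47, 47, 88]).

[2,3,4,5,5,5,5,6,7,7,9,9,10,11,11,12,13,14,14,15,19]

Per-enzyme occurrences:
  HnxIX TCGCGCAT/5: at [86, 97, 127, 146] ⇒ [91, 102, 132, 151]
  CdoI TCCGAT/6: at [64, 164] ⇒ [70, 170]
  BxoII GGCGTA/3: at [0, 105, 120, 136] ⇒ [3, 108, 123, 139]
  OquI TGGCA/0: at [77, 181] ⇒ [77, 181]
  XjeIV ACGC/1: at [13, 18, 37, 50, 59, 71, 155, 176] ⇒ [14, 19, 38, 51, 60, 72, 156, 177]

Pooled cuts: [3, 14, 19, 38, 51, 60, 70, 72, 77, 91, 102, 108, 123, 132, 139, 151, 156, 170, 177, 181]

Fragments:
  [0,3): 3 bp
  [3,14): 11 bp
  [14,19): 5 bp
  [19,38): 19 bp
  [38,51): 13 bp
  [51,60): 9 bp
  [60,70): 10 bp
  [70,72): 2 bp
  [72,77): 5 bp
  [77,91): 14 bp
  [91,102): 11 bp
  [102,108): 6 bp
  [108,123): 15 bp
  [123,132): 9 bp
  [132,139): 7 bp
  [139,151): 12 bp
  [151,156): 5 bp
  [156,170): 14 bp
  [170,177): 7 bp
  [177,181): 4 bp
  [181,186): 5 bp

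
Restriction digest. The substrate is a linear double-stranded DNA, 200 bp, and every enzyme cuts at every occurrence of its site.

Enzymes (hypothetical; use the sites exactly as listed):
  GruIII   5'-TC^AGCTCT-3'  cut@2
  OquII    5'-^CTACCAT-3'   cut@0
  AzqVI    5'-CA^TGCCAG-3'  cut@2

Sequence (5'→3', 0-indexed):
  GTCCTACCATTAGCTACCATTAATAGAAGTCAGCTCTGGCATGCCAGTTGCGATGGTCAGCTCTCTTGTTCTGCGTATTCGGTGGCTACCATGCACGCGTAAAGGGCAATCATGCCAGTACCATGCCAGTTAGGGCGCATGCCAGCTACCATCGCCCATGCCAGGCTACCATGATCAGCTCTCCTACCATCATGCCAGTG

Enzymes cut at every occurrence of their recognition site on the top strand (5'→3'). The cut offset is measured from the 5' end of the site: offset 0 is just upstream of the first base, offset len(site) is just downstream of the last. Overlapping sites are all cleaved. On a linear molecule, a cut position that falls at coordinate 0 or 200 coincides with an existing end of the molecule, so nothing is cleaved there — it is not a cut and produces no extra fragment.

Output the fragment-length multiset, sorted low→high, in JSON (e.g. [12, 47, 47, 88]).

Scan for sites:
  GruIII (TCAGCTCT, off=2): starts [29, 56, 174] → cuts [31, 58, 176]
  OquII (CTACCAT, off=0): starts [3, 13, 85, 145, 165, 183] → cuts [3, 13, 85, 145, 165, 183]
  AzqVI (CATGCCAG, off=2): starts [39, 110, 121, 137, 156, 190] → cuts [41, 112, 123, 139, 158, 192]

All cut coordinates (distinct, sorted): [3, 13, 31, 41, 58, 85, 112, 123, 139, 145, 158, 165, 176, 183, 192]

Fragments:
  [0,3): 3 bp
  [3,13): 10 bp
  [13,31): 18 bp
  [31,41): 10 bp
  [41,58): 17 bp
  [58,85): 27 bp
  [85,112): 27 bp
  [112,123): 11 bp
  [123,139): 16 bp
  [139,145): 6 bp
  [145,158): 13 bp
  [158,165): 7 bp
  [165,176): 11 bp
  [176,183): 7 bp
  [183,192): 9 bp
  [192,200): 8 bp

[3,6,7,7,8,9,10,10,11,11,13,16,17,18,27,27]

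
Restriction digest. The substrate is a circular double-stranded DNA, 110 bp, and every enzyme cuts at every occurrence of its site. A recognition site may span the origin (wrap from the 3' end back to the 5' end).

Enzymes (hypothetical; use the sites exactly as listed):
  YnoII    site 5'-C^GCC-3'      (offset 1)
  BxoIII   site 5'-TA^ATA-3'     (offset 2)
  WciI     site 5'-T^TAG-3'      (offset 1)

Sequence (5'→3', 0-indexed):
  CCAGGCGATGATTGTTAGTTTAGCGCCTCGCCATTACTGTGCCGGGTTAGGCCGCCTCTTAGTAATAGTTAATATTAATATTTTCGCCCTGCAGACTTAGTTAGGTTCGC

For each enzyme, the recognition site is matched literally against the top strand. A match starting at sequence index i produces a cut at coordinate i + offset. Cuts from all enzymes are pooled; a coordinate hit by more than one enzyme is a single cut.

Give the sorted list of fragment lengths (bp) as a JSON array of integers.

[4,4,5,5,5,6,6,6,7,7,8,12,17,18]

Per-enzyme occurrences:
  YnoII (CGCC, off=1): starts [23, 28, 52, 84, 107] → cuts [24, 29, 53, 85, 108]
  BxoIII (TAATA, off=2): starts [62, 69, 75] → cuts [64, 71, 77]
  WciI (TTAG, off=1): starts [14, 19, 46, 58, 96, 100] → cuts [15, 20, 47, 59, 97, 101]

All cut coordinates (distinct, sorted): [15, 20, 24, 29, 47, 53, 59, 64, 71, 77, 85, 97, 101, 108]

Fragment lengths:
  15→20: 5 bp
  20→24: 4 bp
  24→29: 5 bp
  29→47: 18 bp
  47→53: 6 bp
  53→59: 6 bp
  59→64: 5 bp
  64→71: 7 bp
  71→77: 6 bp
  77→85: 8 bp
  85→97: 12 bp
  97→101: 4 bp
  101→108: 7 bp
  108→15 (wrap): 110-108+15 = 17 bp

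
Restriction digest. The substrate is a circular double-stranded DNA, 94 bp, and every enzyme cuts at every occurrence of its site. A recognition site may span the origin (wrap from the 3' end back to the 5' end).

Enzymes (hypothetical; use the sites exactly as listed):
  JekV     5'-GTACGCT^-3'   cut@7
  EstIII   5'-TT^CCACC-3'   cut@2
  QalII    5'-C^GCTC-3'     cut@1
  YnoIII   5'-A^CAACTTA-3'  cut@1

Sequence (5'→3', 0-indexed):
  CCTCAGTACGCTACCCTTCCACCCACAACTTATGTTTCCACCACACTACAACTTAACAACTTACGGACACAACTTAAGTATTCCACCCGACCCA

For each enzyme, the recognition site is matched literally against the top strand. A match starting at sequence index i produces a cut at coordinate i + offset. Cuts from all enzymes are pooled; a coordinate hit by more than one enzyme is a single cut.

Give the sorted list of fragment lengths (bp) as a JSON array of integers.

[6,7,8,11,12,13,13,24]

Per-enzyme occurrences:
  JekV (GTACGCT, off=7): starts [5] → cuts [12]
  EstIII (TTCCACC, off=2): starts [16, 35, 80] → cuts [18, 37, 82]
  QalII (CGCTC, off=1): no sites
  YnoIII (ACAACTTA, off=1): starts [24, 47, 55, 68] → cuts [25, 48, 56, 69]

All cut coordinates (distinct, sorted): [12, 18, 25, 37, 48, 56, 69, 82]

Fragment lengths:
  12→18: 6 bp
  18→25: 7 bp
  25→37: 12 bp
  37→48: 11 bp
  48→56: 8 bp
  56→69: 13 bp
  69→82: 13 bp
  82→12 (wrap): 94-82+12 = 24 bp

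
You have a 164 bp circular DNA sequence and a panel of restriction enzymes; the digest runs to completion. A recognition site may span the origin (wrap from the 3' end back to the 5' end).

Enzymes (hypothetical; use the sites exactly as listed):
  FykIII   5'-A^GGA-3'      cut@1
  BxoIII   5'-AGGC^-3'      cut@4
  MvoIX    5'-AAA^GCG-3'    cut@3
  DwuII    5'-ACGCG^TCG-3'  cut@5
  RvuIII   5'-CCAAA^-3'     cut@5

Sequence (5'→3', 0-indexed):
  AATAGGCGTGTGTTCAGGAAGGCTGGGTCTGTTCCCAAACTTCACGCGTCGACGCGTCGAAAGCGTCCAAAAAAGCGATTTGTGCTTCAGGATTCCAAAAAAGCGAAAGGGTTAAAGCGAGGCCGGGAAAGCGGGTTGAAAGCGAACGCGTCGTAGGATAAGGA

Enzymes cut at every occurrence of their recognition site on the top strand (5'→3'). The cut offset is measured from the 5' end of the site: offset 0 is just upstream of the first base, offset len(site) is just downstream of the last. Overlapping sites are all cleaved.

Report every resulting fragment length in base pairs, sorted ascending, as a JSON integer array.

Site scan:
  FykIII AGGA/1: at [15, 88, 154, 160] ⇒ [16, 89, 155, 161]
  BxoIII AGGC/4: at [3, 19, 119] ⇒ [7, 23, 123]
  MvoIX AAAGCG/3: at [59, 71, 99, 113, 127, 138] ⇒ [62, 74, 102, 116, 130, 141]
  DwuII ACGCGTCG/5: at [43, 51, 145] ⇒ [48, 56, 150]
  RvuIII CCAAA/5: at [34, 66, 94] ⇒ [39, 71, 99]

Pooled cuts: [7, 16, 23, 39, 48, 56, 62, 71, 74, 89, 99, 102, 116, 123, 130, 141, 150, 155, 161]

Fragments:
  7→16: 9 bp
  16→23: 7 bp
  23→39: 16 bp
  39→48: 9 bp
  48→56: 8 bp
  56→62: 6 bp
  62→71: 9 bp
  71→74: 3 bp
  74→89: 15 bp
  89→99: 10 bp
  99→102: 3 bp
  102→116: 14 bp
  116→123: 7 bp
  123→130: 7 bp
  130→141: 11 bp
  141→150: 9 bp
  150→155: 5 bp
  155→161: 6 bp
  161→7 (wrap): 164-161+7 = 10 bp

[3,3,5,6,6,7,7,7,8,9,9,9,9,10,10,11,14,15,16]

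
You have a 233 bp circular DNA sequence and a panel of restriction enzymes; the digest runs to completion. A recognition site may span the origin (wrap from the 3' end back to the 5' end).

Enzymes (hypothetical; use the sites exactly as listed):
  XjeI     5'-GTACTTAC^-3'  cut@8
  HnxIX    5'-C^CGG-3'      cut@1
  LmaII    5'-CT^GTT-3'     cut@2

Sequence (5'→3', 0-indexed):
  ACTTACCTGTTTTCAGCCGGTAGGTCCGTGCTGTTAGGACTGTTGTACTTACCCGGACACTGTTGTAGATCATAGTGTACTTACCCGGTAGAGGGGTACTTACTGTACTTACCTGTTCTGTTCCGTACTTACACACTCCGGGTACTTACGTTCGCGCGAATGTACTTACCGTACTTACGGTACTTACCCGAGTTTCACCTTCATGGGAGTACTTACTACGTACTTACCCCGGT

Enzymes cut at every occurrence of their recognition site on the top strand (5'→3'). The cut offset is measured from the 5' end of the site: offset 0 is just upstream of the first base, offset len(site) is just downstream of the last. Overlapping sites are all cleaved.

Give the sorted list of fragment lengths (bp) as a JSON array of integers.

Per-enzyme occurrences:
  XjeI (GTACTTAC, off=8): starts [44, 76, 95, 104, 124, 141, 161, 170, 179, 208, 219, 231] → cuts [6, 52, 84, 103, 112, 132, 149, 169, 178, 187, 216, 227]
  HnxIX (CCGG, off=1): starts [16, 52, 84, 137, 228] → cuts [17, 53, 85, 138, 229]
  LmaII (CTGTT, off=2): starts [6, 30, 39, 59, 112, 117] → cuts [8, 32, 41, 61, 114, 119]

All cut coordinates (distinct, sorted): [6, 8, 17, 32, 41, 52, 53, 61, 84, 85, 103, 112, 114, 119, 132, 138, 149, 169, 178, 187, 216, 227, 229]

Fragment lengths:
  6→8: 2 bp
  8→17: 9 bp
  17→32: 15 bp
  32→41: 9 bp
  41→52: 11 bp
  52→53: 1 bp
  53→61: 8 bp
  61→84: 23 bp
  84→85: 1 bp
  85→103: 18 bp
  103→112: 9 bp
  112→114: 2 bp
  114→119: 5 bp
  119→132: 13 bp
  132→138: 6 bp
  138→149: 11 bp
  149→169: 20 bp
  169→178: 9 bp
  178→187: 9 bp
  187→216: 29 bp
  216→227: 11 bp
  227→229: 2 bp
  229→6 (wrap): 233-229+6 = 10 bp

[1,1,2,2,2,5,6,8,9,9,9,9,9,10,11,11,11,13,15,18,20,23,29]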